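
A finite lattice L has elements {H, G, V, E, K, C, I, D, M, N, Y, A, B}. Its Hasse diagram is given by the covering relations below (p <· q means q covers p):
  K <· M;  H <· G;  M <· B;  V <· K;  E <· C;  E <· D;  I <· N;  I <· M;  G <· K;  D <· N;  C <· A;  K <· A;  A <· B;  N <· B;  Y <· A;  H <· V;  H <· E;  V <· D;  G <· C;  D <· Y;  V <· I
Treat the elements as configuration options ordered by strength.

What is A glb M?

K

Common lower bounds of {A, M}: G, H, K, V.
The greatest among these is K.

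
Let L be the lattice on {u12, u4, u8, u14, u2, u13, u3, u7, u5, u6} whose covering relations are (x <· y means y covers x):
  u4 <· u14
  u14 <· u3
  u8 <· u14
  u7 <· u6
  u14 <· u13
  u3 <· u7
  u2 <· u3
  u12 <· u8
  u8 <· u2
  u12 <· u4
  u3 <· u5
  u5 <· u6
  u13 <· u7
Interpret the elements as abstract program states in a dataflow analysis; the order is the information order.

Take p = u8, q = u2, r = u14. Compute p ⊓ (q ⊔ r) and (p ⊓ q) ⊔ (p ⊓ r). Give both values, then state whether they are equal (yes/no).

u8; u8; yes

q ⊔ r = u3, so p ⊓ (q ⊔ r) = u8 ⊓ u3 = u8.
p ⊓ q = u8 and p ⊓ r = u8, so (p ⊓ q) ⊔ (p ⊓ r) = u8 ⊔ u8 = u8.
Equal: yes.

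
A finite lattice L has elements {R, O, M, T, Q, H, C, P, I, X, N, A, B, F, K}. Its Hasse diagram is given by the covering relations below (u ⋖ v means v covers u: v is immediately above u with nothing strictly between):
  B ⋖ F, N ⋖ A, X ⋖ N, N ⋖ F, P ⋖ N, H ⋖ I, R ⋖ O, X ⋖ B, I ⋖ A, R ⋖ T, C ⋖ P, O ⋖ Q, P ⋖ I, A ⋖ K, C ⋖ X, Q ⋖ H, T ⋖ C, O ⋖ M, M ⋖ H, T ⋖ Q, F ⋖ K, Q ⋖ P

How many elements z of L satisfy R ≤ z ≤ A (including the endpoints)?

The interval [R, A] = {A, C, H, I, M, N, O, P, Q, R, T, X}, which has 12 elements.

12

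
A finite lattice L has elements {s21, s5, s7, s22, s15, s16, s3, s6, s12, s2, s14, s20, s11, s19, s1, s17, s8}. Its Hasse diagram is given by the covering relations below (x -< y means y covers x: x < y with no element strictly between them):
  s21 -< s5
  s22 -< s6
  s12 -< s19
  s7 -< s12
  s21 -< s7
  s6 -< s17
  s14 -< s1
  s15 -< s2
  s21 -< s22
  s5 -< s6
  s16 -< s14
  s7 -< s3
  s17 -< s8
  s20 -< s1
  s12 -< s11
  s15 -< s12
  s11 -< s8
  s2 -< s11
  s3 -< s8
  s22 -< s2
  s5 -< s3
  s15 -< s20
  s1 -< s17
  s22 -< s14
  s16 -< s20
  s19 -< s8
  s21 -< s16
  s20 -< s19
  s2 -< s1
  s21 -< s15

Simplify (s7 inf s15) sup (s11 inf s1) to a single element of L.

s2

s7 ∧ s15 = s21
s11 ∧ s1 = s2
s21 ∨ s2 = s2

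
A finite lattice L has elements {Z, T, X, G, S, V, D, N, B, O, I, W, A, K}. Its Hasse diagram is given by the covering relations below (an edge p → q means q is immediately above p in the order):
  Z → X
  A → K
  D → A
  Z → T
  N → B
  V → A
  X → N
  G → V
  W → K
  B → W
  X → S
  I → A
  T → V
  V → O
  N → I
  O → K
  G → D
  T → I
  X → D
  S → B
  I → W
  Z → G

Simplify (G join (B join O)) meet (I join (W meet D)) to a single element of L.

B ∨ O = K
G ∨ K = K
W ∧ D = X
I ∨ X = I
K ∧ I = I

I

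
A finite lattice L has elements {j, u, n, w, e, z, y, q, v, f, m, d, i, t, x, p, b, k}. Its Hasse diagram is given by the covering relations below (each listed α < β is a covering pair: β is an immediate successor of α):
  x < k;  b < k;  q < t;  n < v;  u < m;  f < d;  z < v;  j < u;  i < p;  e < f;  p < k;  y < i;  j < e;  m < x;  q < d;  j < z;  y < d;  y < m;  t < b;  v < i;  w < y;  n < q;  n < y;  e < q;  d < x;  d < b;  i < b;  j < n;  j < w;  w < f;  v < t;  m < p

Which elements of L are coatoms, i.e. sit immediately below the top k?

The coatoms are exactly the elements covered by k: b, p, x.

b, p, x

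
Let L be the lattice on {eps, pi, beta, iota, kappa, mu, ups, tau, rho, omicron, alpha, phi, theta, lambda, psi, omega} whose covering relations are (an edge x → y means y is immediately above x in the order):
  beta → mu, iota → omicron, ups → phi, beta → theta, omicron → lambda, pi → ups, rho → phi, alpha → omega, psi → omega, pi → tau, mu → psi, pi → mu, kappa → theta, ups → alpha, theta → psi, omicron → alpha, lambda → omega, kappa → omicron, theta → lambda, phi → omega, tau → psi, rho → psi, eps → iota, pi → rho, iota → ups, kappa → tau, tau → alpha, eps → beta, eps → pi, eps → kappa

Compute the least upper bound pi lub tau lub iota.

alpha

Common upper bounds of {pi, tau, iota}: alpha, omega.
The least among these is alpha.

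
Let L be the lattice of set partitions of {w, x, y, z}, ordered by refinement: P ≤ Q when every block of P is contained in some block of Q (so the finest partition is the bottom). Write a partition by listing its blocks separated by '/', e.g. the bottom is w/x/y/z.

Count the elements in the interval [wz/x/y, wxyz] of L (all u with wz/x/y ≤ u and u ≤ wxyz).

5

The interval [wz/x/y, wxyz] = {wxyz, wxz/y, wyz/x, wz/x/y, wz/xy}, which has 5 elements.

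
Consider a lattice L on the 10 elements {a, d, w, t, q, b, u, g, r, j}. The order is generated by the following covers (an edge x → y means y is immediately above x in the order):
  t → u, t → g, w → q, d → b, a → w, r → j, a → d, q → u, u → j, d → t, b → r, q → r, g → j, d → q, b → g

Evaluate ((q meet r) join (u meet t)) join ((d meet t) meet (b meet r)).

q ∧ r = q
u ∧ t = t
q ∨ t = u
d ∧ t = d
b ∧ r = b
d ∧ b = d
u ∨ d = u

u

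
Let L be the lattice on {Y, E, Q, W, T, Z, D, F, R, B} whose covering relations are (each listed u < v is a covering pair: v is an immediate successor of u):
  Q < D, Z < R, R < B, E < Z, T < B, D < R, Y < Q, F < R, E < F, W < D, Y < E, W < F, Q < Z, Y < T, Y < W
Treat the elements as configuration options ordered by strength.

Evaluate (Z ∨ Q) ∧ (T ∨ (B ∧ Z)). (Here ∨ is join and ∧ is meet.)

Z

Z ∨ Q = Z
B ∧ Z = Z
T ∨ Z = B
Z ∧ B = Z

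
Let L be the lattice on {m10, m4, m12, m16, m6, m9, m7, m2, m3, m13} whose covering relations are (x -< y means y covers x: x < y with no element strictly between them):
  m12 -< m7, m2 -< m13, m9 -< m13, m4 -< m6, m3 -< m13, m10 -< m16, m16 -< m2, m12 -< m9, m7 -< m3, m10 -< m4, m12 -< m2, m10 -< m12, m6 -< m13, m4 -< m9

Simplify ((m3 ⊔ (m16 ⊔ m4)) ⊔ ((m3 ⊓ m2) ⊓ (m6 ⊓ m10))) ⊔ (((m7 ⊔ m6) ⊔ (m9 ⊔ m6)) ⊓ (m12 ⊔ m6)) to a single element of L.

m16 ∨ m4 = m13
m3 ∨ m13 = m13
m3 ∧ m2 = m12
m6 ∧ m10 = m10
m12 ∧ m10 = m10
m13 ∨ m10 = m13
m7 ∨ m6 = m13
m9 ∨ m6 = m13
m13 ∨ m13 = m13
m12 ∨ m6 = m13
m13 ∧ m13 = m13
m13 ∨ m13 = m13

m13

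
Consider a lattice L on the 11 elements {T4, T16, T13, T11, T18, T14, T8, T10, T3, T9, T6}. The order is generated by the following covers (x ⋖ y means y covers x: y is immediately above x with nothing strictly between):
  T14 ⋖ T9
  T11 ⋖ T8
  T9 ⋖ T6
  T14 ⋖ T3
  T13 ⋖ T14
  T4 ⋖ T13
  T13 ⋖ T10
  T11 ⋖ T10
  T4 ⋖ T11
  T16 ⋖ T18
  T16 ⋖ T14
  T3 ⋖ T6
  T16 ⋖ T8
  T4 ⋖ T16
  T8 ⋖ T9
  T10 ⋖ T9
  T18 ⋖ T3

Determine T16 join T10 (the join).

Common upper bounds of {T16, T10}: T6, T9.
The least among these is T9.

T9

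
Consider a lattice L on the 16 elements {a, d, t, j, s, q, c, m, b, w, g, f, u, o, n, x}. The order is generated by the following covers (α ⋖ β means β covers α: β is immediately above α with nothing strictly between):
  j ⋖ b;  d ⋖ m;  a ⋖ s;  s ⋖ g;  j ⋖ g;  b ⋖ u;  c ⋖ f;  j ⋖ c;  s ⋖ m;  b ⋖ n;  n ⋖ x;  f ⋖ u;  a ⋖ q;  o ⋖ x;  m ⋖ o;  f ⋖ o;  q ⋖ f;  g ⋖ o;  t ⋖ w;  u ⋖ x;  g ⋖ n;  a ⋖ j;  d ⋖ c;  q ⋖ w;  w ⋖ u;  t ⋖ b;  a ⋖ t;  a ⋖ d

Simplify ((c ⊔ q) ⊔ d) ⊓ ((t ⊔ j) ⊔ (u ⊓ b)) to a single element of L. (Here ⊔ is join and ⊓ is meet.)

c ∨ q = f
f ∨ d = f
t ∨ j = b
u ∧ b = b
b ∨ b = b
f ∧ b = j

j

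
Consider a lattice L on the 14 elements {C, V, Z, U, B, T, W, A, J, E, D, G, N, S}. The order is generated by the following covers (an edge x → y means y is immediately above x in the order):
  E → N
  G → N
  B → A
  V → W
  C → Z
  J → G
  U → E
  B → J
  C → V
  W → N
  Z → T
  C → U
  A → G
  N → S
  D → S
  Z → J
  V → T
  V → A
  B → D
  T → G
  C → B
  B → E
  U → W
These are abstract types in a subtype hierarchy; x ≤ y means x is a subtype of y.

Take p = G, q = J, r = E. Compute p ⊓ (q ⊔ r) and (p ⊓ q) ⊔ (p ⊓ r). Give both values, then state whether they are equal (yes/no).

q ⊔ r = N, so p ⊓ (q ⊔ r) = G ⊓ N = G.
p ⊓ q = J and p ⊓ r = B, so (p ⊓ q) ⊔ (p ⊓ r) = J ⊔ B = J.
Equal: no.

G; J; no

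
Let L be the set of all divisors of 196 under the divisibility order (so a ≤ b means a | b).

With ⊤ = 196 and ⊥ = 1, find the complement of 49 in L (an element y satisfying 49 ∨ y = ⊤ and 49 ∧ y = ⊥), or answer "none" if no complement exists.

Need y with 49 ∨ y = 196 and 49 ∧ y = 1.
Checking each element gives: 4.

4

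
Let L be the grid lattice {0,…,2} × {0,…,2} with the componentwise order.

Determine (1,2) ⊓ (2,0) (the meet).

In a product of chains, the meet is componentwise min, giving (1,0).

(1,0)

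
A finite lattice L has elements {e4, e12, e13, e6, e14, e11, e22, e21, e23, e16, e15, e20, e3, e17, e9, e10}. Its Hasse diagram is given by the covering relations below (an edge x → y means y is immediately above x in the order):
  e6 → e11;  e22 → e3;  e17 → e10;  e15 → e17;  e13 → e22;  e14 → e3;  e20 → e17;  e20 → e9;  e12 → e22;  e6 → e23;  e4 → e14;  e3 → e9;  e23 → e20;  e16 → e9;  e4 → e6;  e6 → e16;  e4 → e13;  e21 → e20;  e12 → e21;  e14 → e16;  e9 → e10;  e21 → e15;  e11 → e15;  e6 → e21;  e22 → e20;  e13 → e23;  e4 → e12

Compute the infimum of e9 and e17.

e20

Common lower bounds of {e9, e17}: e12, e13, e20, e21, e22, e23, e4, e6.
The greatest among these is e20.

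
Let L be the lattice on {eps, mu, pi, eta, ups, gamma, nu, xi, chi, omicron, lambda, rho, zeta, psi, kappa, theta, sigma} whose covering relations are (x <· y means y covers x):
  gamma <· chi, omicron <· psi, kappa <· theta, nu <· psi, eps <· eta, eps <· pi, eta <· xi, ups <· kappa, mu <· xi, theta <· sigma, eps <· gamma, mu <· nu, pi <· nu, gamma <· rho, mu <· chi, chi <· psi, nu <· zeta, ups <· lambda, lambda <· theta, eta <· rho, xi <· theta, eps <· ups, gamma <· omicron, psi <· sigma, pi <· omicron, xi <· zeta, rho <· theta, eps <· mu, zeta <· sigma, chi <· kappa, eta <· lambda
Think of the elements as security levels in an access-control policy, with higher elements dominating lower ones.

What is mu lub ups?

Common upper bounds of {mu, ups}: kappa, sigma, theta.
The least among these is kappa.

kappa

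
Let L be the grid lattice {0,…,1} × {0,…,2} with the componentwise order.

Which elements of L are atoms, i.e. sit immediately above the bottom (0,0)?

(0,1), (1,0)

The atoms are exactly the elements that cover (0,0): (0,1), (1,0).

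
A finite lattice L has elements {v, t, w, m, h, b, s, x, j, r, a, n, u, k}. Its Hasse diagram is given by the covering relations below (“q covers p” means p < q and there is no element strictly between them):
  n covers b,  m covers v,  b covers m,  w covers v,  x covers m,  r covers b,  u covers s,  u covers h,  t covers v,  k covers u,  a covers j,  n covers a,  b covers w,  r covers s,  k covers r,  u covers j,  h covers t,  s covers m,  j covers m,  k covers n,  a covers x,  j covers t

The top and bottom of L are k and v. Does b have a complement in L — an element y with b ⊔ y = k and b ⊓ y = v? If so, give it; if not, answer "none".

h

Need y with b ∨ y = k and b ∧ y = v.
Checking each element gives: h.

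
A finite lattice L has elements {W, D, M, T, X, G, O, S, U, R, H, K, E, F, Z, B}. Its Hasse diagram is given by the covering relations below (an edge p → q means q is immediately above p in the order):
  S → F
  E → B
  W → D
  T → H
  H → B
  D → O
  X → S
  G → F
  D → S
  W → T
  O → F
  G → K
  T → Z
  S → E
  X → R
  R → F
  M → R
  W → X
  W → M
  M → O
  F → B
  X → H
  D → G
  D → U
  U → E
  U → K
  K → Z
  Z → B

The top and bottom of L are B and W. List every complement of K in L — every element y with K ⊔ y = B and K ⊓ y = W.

Need y with K ∨ y = B and K ∧ y = W.
Checking each element gives: H, M, R, X.

H, M, R, X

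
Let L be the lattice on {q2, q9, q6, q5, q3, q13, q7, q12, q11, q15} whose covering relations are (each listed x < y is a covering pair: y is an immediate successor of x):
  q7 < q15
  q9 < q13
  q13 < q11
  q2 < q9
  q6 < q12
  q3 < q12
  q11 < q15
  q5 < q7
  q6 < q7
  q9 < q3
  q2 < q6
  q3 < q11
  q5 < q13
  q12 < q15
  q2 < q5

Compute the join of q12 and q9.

Common upper bounds of {q12, q9}: q12, q15.
The least among these is q12.

q12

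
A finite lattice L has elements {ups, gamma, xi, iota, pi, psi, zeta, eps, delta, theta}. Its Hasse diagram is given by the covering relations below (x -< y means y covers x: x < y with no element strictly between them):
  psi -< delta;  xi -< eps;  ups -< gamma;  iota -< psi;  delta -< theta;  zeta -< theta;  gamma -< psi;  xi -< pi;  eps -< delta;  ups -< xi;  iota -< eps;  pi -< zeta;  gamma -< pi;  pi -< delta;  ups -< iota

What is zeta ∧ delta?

pi

Common lower bounds of {zeta, delta}: gamma, pi, ups, xi.
The greatest among these is pi.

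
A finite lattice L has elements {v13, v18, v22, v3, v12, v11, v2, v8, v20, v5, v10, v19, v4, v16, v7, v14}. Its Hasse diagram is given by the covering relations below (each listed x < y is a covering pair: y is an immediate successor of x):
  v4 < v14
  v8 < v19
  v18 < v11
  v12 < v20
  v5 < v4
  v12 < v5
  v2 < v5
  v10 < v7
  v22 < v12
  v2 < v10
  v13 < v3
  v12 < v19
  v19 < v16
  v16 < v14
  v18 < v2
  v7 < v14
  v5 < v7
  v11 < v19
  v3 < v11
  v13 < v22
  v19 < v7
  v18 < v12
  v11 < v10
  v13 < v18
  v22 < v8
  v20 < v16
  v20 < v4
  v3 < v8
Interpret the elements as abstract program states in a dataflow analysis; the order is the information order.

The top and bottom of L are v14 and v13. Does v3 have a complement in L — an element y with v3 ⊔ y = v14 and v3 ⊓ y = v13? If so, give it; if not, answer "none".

Need y with v3 ∨ y = v14 and v3 ∧ y = v13.
Checking each element gives: v4.

v4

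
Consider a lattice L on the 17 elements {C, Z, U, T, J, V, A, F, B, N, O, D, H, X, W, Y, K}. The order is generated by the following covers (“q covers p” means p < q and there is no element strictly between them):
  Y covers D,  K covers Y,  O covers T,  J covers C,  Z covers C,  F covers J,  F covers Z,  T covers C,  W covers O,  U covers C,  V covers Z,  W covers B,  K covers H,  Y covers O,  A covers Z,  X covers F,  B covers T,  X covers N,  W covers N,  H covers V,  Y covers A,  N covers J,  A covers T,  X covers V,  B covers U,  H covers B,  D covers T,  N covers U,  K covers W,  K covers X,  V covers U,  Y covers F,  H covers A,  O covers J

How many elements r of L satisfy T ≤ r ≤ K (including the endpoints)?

9

The interval [T, K] = {A, B, D, H, K, O, T, W, Y}, which has 9 elements.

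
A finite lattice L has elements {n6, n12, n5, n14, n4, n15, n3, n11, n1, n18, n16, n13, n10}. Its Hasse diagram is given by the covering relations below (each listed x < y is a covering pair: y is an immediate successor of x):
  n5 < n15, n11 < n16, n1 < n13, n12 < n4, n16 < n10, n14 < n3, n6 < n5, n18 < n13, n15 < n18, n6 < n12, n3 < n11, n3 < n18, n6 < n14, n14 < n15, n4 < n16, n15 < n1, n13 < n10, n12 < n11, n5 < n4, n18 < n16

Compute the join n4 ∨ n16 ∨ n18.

n16

Common upper bounds of {n4, n16, n18}: n10, n16.
The least among these is n16.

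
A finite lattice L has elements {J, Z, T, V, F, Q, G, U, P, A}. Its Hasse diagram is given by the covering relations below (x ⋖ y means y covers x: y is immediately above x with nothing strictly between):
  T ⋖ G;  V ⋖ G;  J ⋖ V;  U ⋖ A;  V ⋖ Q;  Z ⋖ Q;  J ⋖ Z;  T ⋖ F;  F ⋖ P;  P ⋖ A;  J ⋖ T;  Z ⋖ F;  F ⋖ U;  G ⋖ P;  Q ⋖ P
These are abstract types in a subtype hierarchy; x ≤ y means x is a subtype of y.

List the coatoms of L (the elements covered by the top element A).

P, U

The coatoms are exactly the elements covered by A: P, U.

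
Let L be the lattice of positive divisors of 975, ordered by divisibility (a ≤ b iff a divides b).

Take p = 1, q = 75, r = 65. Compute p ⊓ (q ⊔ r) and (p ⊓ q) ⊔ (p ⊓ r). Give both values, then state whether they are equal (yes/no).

1; 1; yes

q ⊔ r = 975, so p ⊓ (q ⊔ r) = 1 ⊓ 975 = 1.
p ⊓ q = 1 and p ⊓ r = 1, so (p ⊓ q) ⊔ (p ⊓ r) = 1 ⊔ 1 = 1.
Equal: yes.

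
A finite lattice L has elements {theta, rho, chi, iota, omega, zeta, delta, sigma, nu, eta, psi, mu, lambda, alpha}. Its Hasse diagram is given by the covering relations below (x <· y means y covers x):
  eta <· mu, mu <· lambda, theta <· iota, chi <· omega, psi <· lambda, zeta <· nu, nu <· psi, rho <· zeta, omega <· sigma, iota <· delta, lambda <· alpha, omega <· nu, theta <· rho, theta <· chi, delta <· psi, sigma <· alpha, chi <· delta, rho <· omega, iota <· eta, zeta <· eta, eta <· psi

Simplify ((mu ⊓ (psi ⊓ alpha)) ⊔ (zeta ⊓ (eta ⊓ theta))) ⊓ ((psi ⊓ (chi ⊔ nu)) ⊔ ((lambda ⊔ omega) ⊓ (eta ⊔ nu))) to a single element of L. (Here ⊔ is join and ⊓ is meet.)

psi ∧ alpha = psi
mu ∧ psi = eta
eta ∧ theta = theta
zeta ∧ theta = theta
eta ∨ theta = eta
chi ∨ nu = nu
psi ∧ nu = nu
lambda ∨ omega = lambda
eta ∨ nu = psi
lambda ∧ psi = psi
nu ∨ psi = psi
eta ∧ psi = eta

eta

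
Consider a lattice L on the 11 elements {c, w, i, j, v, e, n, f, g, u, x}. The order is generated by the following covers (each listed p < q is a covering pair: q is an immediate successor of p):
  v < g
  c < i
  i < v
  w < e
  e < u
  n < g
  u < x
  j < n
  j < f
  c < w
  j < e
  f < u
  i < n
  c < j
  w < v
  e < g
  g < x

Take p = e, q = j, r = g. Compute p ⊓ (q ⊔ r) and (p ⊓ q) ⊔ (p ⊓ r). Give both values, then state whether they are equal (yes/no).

e; e; yes

q ⊔ r = g, so p ⊓ (q ⊔ r) = e ⊓ g = e.
p ⊓ q = j and p ⊓ r = e, so (p ⊓ q) ⊔ (p ⊓ r) = j ⊔ e = e.
Equal: yes.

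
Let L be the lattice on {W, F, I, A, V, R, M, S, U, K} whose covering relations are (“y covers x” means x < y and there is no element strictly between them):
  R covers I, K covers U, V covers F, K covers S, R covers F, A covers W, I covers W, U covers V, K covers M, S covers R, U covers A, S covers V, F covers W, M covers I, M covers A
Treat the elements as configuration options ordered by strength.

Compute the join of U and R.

K

Common upper bounds of {U, R}: K.
The least among these is K.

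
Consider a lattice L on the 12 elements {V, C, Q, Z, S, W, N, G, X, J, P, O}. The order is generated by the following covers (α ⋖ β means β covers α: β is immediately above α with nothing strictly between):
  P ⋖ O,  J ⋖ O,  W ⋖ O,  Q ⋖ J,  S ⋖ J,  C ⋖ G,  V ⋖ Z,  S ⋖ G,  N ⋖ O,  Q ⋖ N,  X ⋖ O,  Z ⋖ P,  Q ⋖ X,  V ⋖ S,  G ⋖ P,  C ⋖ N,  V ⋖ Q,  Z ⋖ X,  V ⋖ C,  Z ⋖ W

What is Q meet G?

V

Common lower bounds of {Q, G}: V.
The greatest among these is V.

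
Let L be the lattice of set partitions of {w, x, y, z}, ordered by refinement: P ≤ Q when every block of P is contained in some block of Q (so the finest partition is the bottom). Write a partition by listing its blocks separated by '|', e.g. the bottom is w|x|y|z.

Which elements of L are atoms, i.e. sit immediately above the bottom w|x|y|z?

wx|y|z, wy|x|z, wz|x|y, w|xy|z, w|xz|y, w|x|yz

The atoms are exactly the elements that cover w|x|y|z: wx|y|z, wy|x|z, wz|x|y, w|xy|z, w|xz|y, w|x|yz.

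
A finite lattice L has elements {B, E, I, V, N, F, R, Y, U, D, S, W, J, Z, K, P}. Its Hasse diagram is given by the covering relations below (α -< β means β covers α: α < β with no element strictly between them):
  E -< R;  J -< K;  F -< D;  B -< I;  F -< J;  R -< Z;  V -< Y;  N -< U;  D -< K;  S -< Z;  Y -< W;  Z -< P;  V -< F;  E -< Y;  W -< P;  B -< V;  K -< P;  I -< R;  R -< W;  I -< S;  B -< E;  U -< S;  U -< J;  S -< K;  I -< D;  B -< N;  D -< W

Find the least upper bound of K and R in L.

P

Common upper bounds of {K, R}: P.
The least among these is P.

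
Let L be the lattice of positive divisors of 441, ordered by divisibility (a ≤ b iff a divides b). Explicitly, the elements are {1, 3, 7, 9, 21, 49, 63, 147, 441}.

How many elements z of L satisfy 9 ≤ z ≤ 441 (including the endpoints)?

3

The interval [9, 441] = {441, 63, 9}, which has 3 elements.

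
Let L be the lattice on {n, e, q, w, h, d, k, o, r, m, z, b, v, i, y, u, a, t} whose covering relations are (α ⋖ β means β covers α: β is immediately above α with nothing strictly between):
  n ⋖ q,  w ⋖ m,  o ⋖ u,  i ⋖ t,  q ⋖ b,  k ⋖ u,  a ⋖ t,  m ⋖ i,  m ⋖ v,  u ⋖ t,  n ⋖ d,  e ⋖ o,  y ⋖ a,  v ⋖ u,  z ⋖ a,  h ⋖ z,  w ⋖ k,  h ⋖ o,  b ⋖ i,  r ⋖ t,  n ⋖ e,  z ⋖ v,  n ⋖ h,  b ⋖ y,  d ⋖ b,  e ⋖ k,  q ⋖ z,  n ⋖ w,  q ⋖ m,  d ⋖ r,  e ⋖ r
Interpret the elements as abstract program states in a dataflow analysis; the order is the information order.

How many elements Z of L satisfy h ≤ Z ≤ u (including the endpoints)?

The interval [h, u] = {h, o, u, v, z}, which has 5 elements.

5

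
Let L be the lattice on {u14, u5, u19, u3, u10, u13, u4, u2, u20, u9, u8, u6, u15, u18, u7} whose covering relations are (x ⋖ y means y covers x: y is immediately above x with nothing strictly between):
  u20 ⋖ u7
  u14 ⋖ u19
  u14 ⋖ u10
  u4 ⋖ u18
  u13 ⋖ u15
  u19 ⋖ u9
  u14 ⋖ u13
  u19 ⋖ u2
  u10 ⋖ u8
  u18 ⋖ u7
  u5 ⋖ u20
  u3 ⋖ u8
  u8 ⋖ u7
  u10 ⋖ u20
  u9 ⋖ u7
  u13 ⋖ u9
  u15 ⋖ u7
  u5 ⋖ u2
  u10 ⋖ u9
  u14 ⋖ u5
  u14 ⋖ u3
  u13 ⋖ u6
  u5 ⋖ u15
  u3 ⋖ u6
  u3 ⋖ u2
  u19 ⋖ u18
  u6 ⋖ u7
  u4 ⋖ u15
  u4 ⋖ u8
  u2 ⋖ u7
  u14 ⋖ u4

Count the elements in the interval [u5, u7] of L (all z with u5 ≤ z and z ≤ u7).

5

The interval [u5, u7] = {u15, u2, u20, u5, u7}, which has 5 elements.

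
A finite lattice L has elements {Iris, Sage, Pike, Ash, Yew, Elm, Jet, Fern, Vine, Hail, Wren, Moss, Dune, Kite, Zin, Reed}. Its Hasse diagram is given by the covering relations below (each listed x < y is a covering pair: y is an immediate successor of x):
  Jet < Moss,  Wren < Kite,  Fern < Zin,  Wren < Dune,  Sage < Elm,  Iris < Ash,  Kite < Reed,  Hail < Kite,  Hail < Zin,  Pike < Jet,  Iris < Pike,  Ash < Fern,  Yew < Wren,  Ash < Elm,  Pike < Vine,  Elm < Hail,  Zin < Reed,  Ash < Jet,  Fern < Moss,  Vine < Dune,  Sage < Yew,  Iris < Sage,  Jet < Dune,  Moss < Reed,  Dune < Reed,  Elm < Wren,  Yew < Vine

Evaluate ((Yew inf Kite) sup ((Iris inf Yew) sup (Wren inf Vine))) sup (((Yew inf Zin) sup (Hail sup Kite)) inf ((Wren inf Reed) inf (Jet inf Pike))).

Yew ∧ Kite = Yew
Iris ∧ Yew = Iris
Wren ∧ Vine = Yew
Iris ∨ Yew = Yew
Yew ∨ Yew = Yew
Yew ∧ Zin = Sage
Hail ∨ Kite = Kite
Sage ∨ Kite = Kite
Wren ∧ Reed = Wren
Jet ∧ Pike = Pike
Wren ∧ Pike = Iris
Kite ∧ Iris = Iris
Yew ∨ Iris = Yew

Yew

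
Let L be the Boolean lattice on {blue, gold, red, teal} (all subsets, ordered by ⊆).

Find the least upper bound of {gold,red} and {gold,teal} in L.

Common upper bounds of {{gold,red}, {gold,teal}}: {blue,gold,red,teal}, {gold,red,teal}.
The least among these is {gold,red,teal}.

{gold,red,teal}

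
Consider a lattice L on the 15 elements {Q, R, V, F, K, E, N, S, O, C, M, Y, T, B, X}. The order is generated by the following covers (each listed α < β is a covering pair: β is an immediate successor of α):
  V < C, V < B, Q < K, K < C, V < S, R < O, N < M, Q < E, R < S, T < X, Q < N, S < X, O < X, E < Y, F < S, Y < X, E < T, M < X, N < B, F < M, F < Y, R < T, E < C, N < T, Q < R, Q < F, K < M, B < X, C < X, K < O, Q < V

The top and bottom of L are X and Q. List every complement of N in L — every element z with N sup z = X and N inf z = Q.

C, O, S, Y

Need z with N ∨ z = X and N ∧ z = Q.
Checking each element gives: C, O, S, Y.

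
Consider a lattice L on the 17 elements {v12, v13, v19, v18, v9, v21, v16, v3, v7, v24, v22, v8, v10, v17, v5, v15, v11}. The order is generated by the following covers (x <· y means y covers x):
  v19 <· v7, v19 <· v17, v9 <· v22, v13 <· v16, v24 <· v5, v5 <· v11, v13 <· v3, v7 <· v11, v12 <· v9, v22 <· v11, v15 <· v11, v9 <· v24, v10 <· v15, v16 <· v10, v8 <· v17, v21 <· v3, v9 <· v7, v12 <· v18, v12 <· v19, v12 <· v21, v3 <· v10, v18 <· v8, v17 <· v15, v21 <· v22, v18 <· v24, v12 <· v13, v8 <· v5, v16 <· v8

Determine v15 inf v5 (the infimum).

v8

Common lower bounds of {v15, v5}: v12, v13, v16, v18, v8.
The greatest among these is v8.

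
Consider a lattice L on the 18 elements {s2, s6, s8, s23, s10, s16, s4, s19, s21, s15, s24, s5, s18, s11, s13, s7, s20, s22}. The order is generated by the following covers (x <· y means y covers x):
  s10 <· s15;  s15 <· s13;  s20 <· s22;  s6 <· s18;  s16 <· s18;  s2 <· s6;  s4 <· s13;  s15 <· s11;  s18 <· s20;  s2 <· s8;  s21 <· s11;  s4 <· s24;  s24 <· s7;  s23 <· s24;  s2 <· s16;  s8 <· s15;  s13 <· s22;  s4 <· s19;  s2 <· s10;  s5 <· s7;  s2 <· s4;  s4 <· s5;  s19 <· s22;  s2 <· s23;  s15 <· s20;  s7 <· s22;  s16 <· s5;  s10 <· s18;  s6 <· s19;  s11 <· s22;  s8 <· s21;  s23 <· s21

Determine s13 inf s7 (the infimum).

s4

Common lower bounds of {s13, s7}: s2, s4.
The greatest among these is s4.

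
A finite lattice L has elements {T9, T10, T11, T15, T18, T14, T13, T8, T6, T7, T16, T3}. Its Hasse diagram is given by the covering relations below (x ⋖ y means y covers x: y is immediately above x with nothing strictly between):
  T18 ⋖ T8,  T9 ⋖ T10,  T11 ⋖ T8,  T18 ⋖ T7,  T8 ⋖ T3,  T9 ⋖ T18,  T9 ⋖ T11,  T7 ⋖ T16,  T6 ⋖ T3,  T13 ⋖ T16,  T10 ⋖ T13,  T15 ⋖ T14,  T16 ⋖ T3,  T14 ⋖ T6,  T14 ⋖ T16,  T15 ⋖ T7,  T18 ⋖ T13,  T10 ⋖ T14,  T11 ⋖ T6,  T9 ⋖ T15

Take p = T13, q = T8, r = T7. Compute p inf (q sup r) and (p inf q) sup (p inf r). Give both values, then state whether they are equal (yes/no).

q sup r = T3, so p inf (q sup r) = T13 inf T3 = T13.
p inf q = T18 and p inf r = T18, so (p inf q) sup (p inf r) = T18 sup T18 = T18.
Equal: no.

T13; T18; no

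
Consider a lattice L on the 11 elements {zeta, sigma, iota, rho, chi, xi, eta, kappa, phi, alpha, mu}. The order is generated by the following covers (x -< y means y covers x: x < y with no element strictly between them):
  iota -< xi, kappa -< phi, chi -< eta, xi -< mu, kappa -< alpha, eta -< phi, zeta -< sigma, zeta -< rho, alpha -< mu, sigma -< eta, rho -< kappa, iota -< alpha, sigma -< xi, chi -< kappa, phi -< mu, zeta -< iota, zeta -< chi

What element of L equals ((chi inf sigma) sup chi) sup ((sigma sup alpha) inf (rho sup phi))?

chi ∧ sigma = zeta
zeta ∨ chi = chi
sigma ∨ alpha = mu
rho ∨ phi = phi
mu ∧ phi = phi
chi ∨ phi = phi

phi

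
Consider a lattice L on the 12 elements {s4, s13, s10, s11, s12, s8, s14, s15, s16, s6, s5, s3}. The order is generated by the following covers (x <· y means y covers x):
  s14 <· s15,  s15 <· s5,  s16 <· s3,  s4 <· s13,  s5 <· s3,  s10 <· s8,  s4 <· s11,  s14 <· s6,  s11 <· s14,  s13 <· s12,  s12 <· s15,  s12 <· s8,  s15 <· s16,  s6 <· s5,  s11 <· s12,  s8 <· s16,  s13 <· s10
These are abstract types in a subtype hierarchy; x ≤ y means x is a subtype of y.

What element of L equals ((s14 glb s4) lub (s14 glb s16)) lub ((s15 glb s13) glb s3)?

s15

s14 ∧ s4 = s4
s14 ∧ s16 = s14
s4 ∨ s14 = s14
s15 ∧ s13 = s13
s13 ∧ s3 = s13
s14 ∨ s13 = s15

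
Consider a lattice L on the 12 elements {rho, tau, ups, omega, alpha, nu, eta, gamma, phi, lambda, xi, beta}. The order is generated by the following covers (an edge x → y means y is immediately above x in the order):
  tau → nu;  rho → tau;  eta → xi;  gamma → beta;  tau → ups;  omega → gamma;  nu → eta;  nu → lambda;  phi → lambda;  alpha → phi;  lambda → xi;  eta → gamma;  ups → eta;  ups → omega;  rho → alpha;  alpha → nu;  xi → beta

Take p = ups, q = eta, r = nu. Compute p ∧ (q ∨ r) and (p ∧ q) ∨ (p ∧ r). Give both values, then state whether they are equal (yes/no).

q ∨ r = eta, so p ∧ (q ∨ r) = ups ∧ eta = ups.
p ∧ q = ups and p ∧ r = tau, so (p ∧ q) ∨ (p ∧ r) = ups ∨ tau = ups.
Equal: yes.

ups; ups; yes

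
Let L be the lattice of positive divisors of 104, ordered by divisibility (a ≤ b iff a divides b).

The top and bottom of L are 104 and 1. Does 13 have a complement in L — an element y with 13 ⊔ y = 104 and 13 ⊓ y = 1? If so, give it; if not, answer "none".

Need y with 13 ∨ y = 104 and 13 ∧ y = 1.
Checking each element gives: 8.

8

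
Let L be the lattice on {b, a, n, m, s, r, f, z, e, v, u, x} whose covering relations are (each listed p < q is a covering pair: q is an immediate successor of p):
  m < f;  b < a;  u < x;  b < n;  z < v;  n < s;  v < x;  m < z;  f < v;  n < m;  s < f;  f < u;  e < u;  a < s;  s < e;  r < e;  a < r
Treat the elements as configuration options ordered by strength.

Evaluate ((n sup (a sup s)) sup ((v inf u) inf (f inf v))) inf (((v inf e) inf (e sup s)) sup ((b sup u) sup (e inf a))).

a ∨ s = s
n ∨ s = s
v ∧ u = f
f ∧ v = f
f ∧ f = f
s ∨ f = f
v ∧ e = s
e ∨ s = e
s ∧ e = s
b ∨ u = u
e ∧ a = a
u ∨ a = u
s ∨ u = u
f ∧ u = f

f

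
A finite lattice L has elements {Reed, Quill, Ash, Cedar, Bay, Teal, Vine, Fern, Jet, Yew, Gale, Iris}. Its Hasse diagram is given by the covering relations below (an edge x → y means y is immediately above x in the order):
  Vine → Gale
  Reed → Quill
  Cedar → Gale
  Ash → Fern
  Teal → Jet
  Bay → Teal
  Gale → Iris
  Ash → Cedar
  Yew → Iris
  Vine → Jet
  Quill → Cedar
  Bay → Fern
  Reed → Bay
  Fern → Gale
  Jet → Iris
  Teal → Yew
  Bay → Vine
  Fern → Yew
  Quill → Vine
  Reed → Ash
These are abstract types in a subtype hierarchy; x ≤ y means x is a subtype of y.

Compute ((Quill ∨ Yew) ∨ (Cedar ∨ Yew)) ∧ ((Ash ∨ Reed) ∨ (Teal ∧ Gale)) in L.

Quill ∨ Yew = Iris
Cedar ∨ Yew = Iris
Iris ∨ Iris = Iris
Ash ∨ Reed = Ash
Teal ∧ Gale = Bay
Ash ∨ Bay = Fern
Iris ∧ Fern = Fern

Fern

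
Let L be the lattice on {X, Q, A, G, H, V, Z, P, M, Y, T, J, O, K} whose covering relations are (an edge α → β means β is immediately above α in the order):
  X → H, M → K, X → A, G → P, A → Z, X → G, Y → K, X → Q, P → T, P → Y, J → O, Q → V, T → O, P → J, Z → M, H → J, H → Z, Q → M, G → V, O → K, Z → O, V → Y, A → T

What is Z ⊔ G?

Common upper bounds of {Z, G}: K, O.
The least among these is O.

O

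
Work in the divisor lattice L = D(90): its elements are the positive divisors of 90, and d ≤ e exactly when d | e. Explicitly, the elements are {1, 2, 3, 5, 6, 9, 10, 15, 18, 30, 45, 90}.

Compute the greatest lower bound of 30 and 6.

6

Common lower bounds of {30, 6}: 1, 2, 3, 6.
The greatest among these is 6.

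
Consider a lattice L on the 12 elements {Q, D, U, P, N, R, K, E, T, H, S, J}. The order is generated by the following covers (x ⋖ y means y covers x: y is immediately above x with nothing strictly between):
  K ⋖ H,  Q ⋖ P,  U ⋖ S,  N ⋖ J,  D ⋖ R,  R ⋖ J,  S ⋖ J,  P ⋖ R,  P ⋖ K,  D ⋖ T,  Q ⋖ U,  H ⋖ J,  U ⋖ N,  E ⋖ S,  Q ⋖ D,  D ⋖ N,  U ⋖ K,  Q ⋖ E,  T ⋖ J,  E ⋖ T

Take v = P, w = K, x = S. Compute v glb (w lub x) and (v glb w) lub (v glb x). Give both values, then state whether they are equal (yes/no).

w lub x = J, so v glb (w lub x) = P glb J = P.
v glb w = P and v glb x = Q, so (v glb w) lub (v glb x) = P lub Q = P.
Equal: yes.

P; P; yes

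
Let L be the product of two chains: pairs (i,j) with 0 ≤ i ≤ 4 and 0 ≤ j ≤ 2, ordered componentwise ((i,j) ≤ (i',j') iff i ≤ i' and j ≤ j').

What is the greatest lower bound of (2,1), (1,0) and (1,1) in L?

Common lower bounds of {(2,1), (1,0), (1,1)}: (0,0), (1,0).
The greatest among these is (1,0).

(1,0)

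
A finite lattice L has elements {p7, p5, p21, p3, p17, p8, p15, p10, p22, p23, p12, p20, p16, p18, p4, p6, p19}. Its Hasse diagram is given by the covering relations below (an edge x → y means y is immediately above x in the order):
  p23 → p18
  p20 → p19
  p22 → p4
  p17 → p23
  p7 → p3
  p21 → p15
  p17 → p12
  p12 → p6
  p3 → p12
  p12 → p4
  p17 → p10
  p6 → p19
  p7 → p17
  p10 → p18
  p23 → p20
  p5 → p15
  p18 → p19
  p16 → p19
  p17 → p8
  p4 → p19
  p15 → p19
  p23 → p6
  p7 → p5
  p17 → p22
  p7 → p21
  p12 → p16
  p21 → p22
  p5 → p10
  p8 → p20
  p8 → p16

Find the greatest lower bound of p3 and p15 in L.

p7

Common lower bounds of {p3, p15}: p7.
The greatest among these is p7.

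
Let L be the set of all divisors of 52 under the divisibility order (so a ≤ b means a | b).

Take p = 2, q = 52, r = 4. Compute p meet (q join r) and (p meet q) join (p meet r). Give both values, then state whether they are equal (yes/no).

2; 2; yes

q join r = 52, so p meet (q join r) = 2 meet 52 = 2.
p meet q = 2 and p meet r = 2, so (p meet q) join (p meet r) = 2 join 2 = 2.
Equal: yes.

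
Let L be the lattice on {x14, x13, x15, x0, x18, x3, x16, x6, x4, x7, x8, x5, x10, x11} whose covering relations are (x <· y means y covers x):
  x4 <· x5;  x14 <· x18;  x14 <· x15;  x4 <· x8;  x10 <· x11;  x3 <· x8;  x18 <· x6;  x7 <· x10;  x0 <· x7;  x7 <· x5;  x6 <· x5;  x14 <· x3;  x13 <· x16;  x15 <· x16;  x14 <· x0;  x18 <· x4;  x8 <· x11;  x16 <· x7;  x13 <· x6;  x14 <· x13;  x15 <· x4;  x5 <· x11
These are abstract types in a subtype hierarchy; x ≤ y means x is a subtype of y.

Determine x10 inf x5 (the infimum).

Common lower bounds of {x10, x5}: x0, x13, x14, x15, x16, x7.
The greatest among these is x7.

x7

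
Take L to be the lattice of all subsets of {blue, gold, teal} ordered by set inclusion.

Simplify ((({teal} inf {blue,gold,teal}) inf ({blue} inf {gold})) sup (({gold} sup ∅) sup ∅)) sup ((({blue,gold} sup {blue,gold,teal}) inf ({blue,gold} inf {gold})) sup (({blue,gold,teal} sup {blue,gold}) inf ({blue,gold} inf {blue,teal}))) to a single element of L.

{teal} ∧ {blue,gold,teal} = {teal}
{blue} ∧ {gold} = ∅
{teal} ∧ ∅ = ∅
{gold} ∨ ∅ = {gold}
{gold} ∨ ∅ = {gold}
∅ ∨ {gold} = {gold}
{blue,gold} ∨ {blue,gold,teal} = {blue,gold,teal}
{blue,gold} ∧ {gold} = {gold}
{blue,gold,teal} ∧ {gold} = {gold}
{blue,gold,teal} ∨ {blue,gold} = {blue,gold,teal}
{blue,gold} ∧ {blue,teal} = {blue}
{blue,gold,teal} ∧ {blue} = {blue}
{gold} ∨ {blue} = {blue,gold}
{gold} ∨ {blue,gold} = {blue,gold}

{blue,gold}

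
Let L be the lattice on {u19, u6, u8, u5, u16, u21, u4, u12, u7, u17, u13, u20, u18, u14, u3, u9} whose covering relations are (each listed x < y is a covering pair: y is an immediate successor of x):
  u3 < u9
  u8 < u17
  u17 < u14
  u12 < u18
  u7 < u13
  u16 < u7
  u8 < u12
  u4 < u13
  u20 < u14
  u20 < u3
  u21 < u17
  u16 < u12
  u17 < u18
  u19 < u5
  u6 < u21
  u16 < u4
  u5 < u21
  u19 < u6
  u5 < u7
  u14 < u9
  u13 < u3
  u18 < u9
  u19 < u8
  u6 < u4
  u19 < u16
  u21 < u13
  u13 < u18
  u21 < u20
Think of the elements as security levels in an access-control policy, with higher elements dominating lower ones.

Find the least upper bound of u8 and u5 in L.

Common upper bounds of {u8, u5}: u14, u17, u18, u9.
The least among these is u17.

u17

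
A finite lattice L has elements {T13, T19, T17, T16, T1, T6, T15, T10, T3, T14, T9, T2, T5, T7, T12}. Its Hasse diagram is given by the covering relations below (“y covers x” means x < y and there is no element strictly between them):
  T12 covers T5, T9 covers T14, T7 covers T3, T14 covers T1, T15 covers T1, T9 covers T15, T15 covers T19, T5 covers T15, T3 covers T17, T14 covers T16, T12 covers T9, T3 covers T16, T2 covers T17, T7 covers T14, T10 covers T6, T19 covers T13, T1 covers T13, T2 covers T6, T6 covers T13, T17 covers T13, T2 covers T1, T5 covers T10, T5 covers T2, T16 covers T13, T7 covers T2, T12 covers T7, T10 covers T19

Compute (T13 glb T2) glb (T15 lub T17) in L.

T13

T13 ∧ T2 = T13
T15 ∨ T17 = T5
T13 ∧ T5 = T13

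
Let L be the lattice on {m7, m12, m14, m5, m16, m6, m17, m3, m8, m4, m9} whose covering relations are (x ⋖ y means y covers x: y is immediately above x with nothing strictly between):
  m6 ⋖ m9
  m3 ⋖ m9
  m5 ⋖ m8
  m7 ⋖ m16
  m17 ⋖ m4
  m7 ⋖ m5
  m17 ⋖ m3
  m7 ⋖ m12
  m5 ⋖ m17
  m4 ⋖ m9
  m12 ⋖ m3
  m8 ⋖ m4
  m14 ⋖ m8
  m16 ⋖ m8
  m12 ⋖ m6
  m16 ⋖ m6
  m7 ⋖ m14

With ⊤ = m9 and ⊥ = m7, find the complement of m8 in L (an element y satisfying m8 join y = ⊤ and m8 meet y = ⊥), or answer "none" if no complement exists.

Need y with m8 ∨ y = m9 and m8 ∧ y = m7.
Checking each element gives: m12.

m12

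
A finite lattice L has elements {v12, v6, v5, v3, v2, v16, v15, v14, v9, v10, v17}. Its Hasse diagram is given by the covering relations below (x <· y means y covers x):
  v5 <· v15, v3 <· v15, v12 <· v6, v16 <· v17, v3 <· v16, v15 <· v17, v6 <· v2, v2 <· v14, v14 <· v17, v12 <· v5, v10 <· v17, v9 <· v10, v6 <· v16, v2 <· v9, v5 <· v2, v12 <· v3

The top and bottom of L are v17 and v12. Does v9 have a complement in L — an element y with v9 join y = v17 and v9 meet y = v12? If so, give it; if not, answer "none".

v3

Need y with v9 ∨ y = v17 and v9 ∧ y = v12.
Checking each element gives: v3.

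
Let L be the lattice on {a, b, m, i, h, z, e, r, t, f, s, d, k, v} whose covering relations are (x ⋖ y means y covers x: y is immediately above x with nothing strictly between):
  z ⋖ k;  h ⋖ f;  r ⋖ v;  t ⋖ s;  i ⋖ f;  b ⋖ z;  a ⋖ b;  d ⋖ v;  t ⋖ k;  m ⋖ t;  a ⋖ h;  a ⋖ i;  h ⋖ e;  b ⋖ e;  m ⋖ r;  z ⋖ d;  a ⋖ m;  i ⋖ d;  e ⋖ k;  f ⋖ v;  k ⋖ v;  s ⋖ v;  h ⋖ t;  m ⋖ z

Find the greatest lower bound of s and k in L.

t

Common lower bounds of {s, k}: a, h, m, t.
The greatest among these is t.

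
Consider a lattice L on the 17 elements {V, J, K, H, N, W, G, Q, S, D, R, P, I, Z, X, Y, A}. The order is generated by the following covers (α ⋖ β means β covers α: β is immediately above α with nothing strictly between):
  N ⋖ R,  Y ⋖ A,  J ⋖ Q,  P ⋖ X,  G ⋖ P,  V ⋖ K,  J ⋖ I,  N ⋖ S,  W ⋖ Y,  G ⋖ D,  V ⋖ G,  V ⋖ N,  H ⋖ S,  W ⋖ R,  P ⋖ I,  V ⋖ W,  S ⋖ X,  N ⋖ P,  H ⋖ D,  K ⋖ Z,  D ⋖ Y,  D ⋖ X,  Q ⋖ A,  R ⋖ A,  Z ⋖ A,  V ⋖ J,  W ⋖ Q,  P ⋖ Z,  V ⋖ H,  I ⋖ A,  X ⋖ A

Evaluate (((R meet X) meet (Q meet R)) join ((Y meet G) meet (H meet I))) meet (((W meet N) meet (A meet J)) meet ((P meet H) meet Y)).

V

R ∧ X = N
Q ∧ R = W
N ∧ W = V
Y ∧ G = G
H ∧ I = V
G ∧ V = V
V ∨ V = V
W ∧ N = V
A ∧ J = J
V ∧ J = V
P ∧ H = V
V ∧ Y = V
V ∧ V = V
V ∧ V = V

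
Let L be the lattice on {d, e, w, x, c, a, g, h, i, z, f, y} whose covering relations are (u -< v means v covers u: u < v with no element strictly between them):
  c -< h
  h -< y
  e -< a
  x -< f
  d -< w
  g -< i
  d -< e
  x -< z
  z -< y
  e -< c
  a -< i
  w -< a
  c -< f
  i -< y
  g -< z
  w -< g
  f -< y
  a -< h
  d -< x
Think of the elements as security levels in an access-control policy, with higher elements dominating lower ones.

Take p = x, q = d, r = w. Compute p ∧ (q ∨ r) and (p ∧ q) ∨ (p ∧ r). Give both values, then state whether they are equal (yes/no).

d; d; yes

q ∨ r = w, so p ∧ (q ∨ r) = x ∧ w = d.
p ∧ q = d and p ∧ r = d, so (p ∧ q) ∨ (p ∧ r) = d ∨ d = d.
Equal: yes.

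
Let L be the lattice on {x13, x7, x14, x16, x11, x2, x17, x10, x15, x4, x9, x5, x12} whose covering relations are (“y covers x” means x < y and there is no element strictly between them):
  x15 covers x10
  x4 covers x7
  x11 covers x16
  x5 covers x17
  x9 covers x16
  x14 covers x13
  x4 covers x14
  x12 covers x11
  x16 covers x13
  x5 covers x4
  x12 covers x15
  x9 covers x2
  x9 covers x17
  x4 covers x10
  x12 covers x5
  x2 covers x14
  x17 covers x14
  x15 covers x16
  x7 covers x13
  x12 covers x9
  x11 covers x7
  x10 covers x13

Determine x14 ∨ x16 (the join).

Common upper bounds of {x14, x16}: x12, x9.
The least among these is x9.

x9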